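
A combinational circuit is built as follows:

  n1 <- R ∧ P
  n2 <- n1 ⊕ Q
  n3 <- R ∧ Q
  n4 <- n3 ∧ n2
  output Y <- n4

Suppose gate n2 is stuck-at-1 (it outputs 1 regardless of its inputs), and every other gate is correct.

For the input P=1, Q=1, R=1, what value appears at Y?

1

Propagate with n2 forced: n1=1, n2=1 [stuck-at-1], n3=1, n4=1.
So Y = 1. (Without the fault it would be 0.)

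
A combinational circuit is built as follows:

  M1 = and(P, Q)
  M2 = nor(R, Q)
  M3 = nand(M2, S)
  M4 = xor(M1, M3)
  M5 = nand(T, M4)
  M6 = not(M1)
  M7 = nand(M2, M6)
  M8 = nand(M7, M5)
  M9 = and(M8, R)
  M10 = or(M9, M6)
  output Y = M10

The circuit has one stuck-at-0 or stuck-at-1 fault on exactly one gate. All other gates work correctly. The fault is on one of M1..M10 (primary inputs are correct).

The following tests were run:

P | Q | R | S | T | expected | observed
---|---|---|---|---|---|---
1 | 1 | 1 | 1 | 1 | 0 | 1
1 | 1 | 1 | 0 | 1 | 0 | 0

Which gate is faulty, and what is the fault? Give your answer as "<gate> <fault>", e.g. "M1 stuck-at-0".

M2 stuck-at-1

Fault-free values for test 1 (P=1, Q=1, R=1, S=1, T=1): M1=1, M2=0, M3=1, M4=0, M5=1, M6=0, M7=1, M8=0, M9=0, M10=0, giving Y=0. Observed 1.
Test 1: faults giving observed 1 are {M1 stuck-at-0, M2 stuck-at-1, M3 stuck-at-0, M4 stuck-at-1, M5 stuck-at-0, M6 stuck-at-1, M7 stuck-at-0, M8 stuck-at-1, M9 stuck-at-1, M10 stuck-at-1}.
Test 2 (P=1, Q=1, R=1, S=0, T=1): fault-free M1=1, M2=0, M3=1, M4=0, M5=1, M6=0, M7=1, M8=0, M9=0, M10=0 → 0; observed 0. Eliminates M1 stuck-at-0, M3 stuck-at-0, M4 stuck-at-1, M5 stuck-at-0, M6 stuck-at-1, M7 stuck-at-0, M8 stuck-at-1, M9 stuck-at-1, M10 stuck-at-1.
Only M2 stuck-at-1 is consistent with every test.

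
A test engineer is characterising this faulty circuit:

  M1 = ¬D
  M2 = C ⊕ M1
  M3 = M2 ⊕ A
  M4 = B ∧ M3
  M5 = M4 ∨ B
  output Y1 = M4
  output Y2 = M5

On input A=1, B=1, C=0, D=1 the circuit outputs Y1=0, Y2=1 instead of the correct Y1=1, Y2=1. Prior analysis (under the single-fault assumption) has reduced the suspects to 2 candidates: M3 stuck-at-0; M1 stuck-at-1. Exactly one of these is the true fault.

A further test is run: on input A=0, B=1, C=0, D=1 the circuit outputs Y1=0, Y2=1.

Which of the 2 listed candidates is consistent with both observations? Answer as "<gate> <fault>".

M3 stuck-at-0

Evaluate each candidate on input A=0, B=1, C=0, D=1:
  M3 stuck-at-0: M1=0, M2=0, M3=0 [stuck-at-0], M4=0, M5=1 → Y1=0, Y2=1 — matches
  M1 stuck-at-1: M1=1 [stuck-at-1], M2=1, M3=1, M4=1, M5=1 → Y1=1, Y2=1 — eliminated
Only M3 stuck-at-0 reproduces the observed Y1=0, Y2=1.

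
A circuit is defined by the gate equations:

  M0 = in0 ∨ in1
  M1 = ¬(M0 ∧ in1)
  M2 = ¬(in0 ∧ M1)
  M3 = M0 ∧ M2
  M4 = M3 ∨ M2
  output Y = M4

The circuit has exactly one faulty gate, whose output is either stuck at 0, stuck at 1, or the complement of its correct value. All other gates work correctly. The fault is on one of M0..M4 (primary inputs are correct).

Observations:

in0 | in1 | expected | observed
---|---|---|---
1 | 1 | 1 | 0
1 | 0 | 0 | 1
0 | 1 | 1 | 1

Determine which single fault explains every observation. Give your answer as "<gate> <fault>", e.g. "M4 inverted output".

Fault-free values for test 1 (in0=1, in1=1): M0=1, M1=0, M2=1, M3=1, M4=1, giving Y=1. Observed 0.
Test 1: faults giving observed 0 are {M0 stuck-at-0, M0 inverted output, M1 stuck-at-1, M1 inverted output, M2 stuck-at-0, M2 inverted output, M4 stuck-at-0, M4 inverted output}.
Test 2 (in0=1, in1=0): fault-free M0=1, M1=1, M2=0, M3=0, M4=0 → 0; observed 1. Eliminates M0 stuck-at-0, M0 inverted output, M1 stuck-at-1, M2 stuck-at-0, M4 stuck-at-0.
Test 3 (in0=0, in1=1): fault-free M0=1, M1=0, M2=1, M3=1, M4=1 → 1; observed 1. Eliminates M2 inverted output, M4 inverted output.
Only M1 inverted output is consistent with every test.

M1 inverted output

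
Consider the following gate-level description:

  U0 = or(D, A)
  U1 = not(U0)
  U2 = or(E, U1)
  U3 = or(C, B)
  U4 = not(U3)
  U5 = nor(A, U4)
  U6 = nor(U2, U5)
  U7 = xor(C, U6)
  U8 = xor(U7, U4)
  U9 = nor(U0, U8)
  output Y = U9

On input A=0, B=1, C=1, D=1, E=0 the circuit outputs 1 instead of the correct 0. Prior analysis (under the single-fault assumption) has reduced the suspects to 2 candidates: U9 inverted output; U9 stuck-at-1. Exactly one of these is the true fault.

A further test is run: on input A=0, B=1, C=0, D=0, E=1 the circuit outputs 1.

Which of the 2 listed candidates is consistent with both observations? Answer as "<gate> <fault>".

U9 stuck-at-1

Evaluate each candidate on input A=0, B=1, C=0, D=0, E=1:
  U9 inverted output: U0=0, U1=1, U2=1, U3=1, U4=0, U5=1, U6=0, U7=0, U8=0, U9=0 [inverted output] → 0 — eliminated
  U9 stuck-at-1: U0=0, U1=1, U2=1, U3=1, U4=0, U5=1, U6=0, U7=0, U8=0, U9=1 [stuck-at-1] → 1 — matches
Only U9 stuck-at-1 reproduces the observed 1.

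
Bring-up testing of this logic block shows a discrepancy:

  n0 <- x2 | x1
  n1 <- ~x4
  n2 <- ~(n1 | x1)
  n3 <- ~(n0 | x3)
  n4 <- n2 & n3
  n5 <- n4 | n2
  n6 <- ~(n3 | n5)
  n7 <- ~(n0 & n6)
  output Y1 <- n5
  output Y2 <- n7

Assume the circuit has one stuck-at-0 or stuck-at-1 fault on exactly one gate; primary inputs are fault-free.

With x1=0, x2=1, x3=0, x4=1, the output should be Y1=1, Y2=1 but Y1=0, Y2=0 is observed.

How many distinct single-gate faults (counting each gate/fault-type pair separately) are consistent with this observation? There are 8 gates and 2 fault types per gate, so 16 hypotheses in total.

Fault-free: n0=1, n1=0, n2=1, n3=0, n4=0, n5=1, n6=0, n7=1 → Y1=1, Y2=1. Observed Y1=0, Y2=0.
  n0: none of the 2 fault types match ✗
  n1: stuck-at-1 ✓; others ✗
  n2: stuck-at-0 ✓; others ✗
  n3: none of the 2 fault types match ✗
  n4: none of the 2 fault types match ✗
  n5: stuck-at-0 ✓; others ✗
  n6: none of the 2 fault types match ✗
  n7: none of the 2 fault types match ✗
Consistent faults: {n1 stuck-at-1, n2 stuck-at-0, n5 stuck-at-0} — 3 in all.

3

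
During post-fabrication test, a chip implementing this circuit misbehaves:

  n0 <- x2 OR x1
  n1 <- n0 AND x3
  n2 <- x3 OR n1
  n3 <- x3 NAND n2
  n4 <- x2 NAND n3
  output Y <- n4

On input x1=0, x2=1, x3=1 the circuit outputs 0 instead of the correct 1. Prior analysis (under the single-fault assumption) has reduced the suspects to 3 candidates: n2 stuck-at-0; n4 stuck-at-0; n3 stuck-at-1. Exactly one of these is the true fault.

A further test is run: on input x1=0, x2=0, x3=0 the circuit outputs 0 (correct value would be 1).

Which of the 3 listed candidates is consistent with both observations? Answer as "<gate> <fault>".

n4 stuck-at-0

Evaluate each candidate on input x1=0, x2=0, x3=0:
  n2 stuck-at-0: n0=0, n1=0, n2=0 [stuck-at-0], n3=1, n4=1 → 1 — eliminated
  n4 stuck-at-0: n0=0, n1=0, n2=0, n3=1, n4=0 [stuck-at-0] → 0 — matches
  n3 stuck-at-1: n0=0, n1=0, n2=0, n3=1 [stuck-at-1], n4=1 → 1 — eliminated
Only n4 stuck-at-0 reproduces the observed 0.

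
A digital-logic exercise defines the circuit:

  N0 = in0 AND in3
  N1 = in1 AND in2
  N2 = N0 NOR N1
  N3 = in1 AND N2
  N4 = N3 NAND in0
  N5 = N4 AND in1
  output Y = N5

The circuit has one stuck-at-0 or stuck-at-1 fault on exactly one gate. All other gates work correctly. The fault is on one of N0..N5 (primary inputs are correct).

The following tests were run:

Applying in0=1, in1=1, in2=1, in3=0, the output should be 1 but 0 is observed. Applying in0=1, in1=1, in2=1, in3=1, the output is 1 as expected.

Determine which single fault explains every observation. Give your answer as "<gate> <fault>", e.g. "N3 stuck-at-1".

Fault-free values for test 1 (in0=1, in1=1, in2=1, in3=0): N0=0, N1=1, N2=0, N3=0, N4=1, N5=1, giving Y=1. Observed 0.
Test 1: faults giving observed 0 are {N1 stuck-at-0, N2 stuck-at-1, N3 stuck-at-1, N4 stuck-at-0, N5 stuck-at-0}.
Test 2 (in0=1, in1=1, in2=1, in3=1): fault-free N0=1, N1=1, N2=0, N3=0, N4=1, N5=1 → 1; observed 1. Eliminates N2 stuck-at-1, N3 stuck-at-1, N4 stuck-at-0, N5 stuck-at-0.
Only N1 stuck-at-0 is consistent with every test.

N1 stuck-at-0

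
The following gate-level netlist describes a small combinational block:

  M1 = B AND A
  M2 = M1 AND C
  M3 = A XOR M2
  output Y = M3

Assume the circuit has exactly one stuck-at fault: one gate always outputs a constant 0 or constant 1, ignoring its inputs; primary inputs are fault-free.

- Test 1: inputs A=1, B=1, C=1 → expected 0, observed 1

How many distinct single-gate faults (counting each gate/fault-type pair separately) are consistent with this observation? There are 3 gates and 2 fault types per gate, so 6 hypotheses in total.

Fault-free: M1=1, M2=1, M3=0 → 0. Observed 1.
  M1 stuck-at-0: output 1 ✓
  M1 stuck-at-1: output 0 ✗
  M2 stuck-at-0: output 1 ✓
  M2 stuck-at-1: output 0 ✗
  M3 stuck-at-0: output 0 ✗
  M3 stuck-at-1: output 1 ✓
Consistent faults: {M1 stuck-at-0, M2 stuck-at-0, M3 stuck-at-1} — 3 in all.

3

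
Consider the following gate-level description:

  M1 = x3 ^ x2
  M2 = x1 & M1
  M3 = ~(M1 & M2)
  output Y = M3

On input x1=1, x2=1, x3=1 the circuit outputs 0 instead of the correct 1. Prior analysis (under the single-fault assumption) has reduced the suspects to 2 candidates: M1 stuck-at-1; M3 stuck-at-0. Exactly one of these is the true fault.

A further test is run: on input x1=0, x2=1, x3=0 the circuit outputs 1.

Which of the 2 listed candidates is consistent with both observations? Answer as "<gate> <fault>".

M1 stuck-at-1

Evaluate each candidate on input x1=0, x2=1, x3=0:
  M1 stuck-at-1: M1=1 [stuck-at-1], M2=0, M3=1 → 1 — matches
  M3 stuck-at-0: M1=1, M2=0, M3=0 [stuck-at-0] → 0 — eliminated
Only M1 stuck-at-1 reproduces the observed 1.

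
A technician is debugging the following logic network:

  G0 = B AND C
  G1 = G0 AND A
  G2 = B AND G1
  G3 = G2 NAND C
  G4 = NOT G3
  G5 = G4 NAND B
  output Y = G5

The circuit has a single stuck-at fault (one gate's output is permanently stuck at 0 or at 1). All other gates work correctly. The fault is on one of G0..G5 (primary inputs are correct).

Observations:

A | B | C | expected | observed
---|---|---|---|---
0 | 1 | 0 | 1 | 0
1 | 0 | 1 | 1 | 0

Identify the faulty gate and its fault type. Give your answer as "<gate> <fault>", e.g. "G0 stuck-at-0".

G5 stuck-at-0

Fault-free values for test 1 (A=0, B=1, C=0): G0=0, G1=0, G2=0, G3=1, G4=0, G5=1, giving Y=1. Observed 0.
Test 1: faults giving observed 0 are {G3 stuck-at-0, G4 stuck-at-1, G5 stuck-at-0}.
Test 2 (A=1, B=0, C=1): fault-free G0=0, G1=0, G2=0, G3=1, G4=0, G5=1 → 1; observed 0. Eliminates G3 stuck-at-0, G4 stuck-at-1.
Only G5 stuck-at-0 is consistent with every test.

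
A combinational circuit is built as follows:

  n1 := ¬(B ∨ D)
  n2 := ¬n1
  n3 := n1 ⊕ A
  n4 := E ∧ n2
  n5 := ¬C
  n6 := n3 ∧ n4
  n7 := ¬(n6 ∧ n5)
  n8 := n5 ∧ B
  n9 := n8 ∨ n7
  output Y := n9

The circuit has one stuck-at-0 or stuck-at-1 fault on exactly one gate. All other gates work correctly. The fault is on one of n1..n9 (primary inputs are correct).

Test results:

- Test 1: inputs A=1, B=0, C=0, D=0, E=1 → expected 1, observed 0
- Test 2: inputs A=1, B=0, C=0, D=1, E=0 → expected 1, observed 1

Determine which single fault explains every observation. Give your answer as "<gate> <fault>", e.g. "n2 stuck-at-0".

Fault-free values for test 1 (A=1, B=0, C=0, D=0, E=1): n1=1, n2=0, n3=0, n4=0, n5=1, n6=0, n7=1, n8=0, n9=1, giving Y=1. Observed 0.
Test 1: faults giving observed 0 are {n1 stuck-at-0, n6 stuck-at-1, n7 stuck-at-0, n9 stuck-at-0}.
Test 2 (A=1, B=0, C=0, D=1, E=0): fault-free n1=0, n2=1, n3=1, n4=0, n5=1, n6=0, n7=1, n8=0, n9=1 → 1; observed 1. Eliminates n6 stuck-at-1, n7 stuck-at-0, n9 stuck-at-0.
Only n1 stuck-at-0 is consistent with every test.

n1 stuck-at-0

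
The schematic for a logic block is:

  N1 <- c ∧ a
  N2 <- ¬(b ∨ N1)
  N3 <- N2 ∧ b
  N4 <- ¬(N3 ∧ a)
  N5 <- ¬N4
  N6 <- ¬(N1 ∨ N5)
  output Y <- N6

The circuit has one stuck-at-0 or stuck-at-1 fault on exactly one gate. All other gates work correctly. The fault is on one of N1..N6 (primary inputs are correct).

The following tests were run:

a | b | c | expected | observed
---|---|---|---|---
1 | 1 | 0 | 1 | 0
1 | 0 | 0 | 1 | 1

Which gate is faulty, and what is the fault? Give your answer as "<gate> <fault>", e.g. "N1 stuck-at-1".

Fault-free values for test 1 (a=1, b=1, c=0): N1=0, N2=0, N3=0, N4=1, N5=0, N6=1, giving Y=1. Observed 0.
Test 1: faults giving observed 0 are {N1 stuck-at-1, N2 stuck-at-1, N3 stuck-at-1, N4 stuck-at-0, N5 stuck-at-1, N6 stuck-at-0}.
Test 2 (a=1, b=0, c=0): fault-free N1=0, N2=1, N3=0, N4=1, N5=0, N6=1 → 1; observed 1. Eliminates N1 stuck-at-1, N3 stuck-at-1, N4 stuck-at-0, N5 stuck-at-1, N6 stuck-at-0.
Only N2 stuck-at-1 is consistent with every test.

N2 stuck-at-1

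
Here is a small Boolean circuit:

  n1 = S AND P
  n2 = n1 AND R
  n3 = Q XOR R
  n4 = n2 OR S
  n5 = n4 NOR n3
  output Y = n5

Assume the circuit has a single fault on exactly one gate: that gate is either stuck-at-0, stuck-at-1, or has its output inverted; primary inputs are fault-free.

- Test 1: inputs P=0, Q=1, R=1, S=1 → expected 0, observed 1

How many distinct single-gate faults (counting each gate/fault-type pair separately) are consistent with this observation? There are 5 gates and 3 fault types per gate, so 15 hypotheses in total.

Fault-free: n1=0, n2=0, n3=0, n4=1, n5=0 → 0. Observed 1.
  n1: none of the 3 fault types match ✗
  n2: none of the 3 fault types match ✗
  n3: none of the 3 fault types match ✗
  n4: stuck-at-0, inverted output ✓; others ✗
  n5: stuck-at-1, inverted output ✓; others ✗
Consistent faults: {n4 stuck-at-0, n4 inverted output, n5 stuck-at-1, n5 inverted output} — 4 in all.

4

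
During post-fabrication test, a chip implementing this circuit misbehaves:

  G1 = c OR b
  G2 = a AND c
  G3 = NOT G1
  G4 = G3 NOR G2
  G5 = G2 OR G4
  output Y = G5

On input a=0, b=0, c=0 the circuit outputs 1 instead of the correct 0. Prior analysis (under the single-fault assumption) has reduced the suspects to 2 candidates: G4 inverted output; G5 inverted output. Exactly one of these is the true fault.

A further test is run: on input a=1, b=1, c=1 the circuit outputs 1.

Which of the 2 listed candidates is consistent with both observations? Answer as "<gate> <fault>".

Evaluate each candidate on input a=1, b=1, c=1:
  G4 inverted output: G1=1, G2=1, G3=0, G4=1 [inverted output], G5=1 → 1 — matches
  G5 inverted output: G1=1, G2=1, G3=0, G4=0, G5=0 [inverted output] → 0 — eliminated
Only G4 inverted output reproduces the observed 1.

G4 inverted output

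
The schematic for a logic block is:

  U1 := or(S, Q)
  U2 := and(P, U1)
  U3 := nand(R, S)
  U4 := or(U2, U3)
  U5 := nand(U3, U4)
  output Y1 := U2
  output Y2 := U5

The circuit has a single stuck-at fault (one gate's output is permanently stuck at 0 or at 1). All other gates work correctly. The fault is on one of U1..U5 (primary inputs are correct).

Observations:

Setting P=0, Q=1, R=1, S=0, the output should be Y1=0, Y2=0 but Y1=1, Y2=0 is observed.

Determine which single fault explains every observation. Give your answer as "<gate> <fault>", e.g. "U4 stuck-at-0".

U2 stuck-at-1

Fault-free values for test 1 (P=0, Q=1, R=1, S=0): U1=1, U2=0, U3=1, U4=1, U5=0, giving Y1=0, Y2=0. Observed Y1=1, Y2=0.
Test 1: faults giving observed Y1=1, Y2=0 are {U2 stuck-at-1}.
Only U2 stuck-at-1 is consistent with every test.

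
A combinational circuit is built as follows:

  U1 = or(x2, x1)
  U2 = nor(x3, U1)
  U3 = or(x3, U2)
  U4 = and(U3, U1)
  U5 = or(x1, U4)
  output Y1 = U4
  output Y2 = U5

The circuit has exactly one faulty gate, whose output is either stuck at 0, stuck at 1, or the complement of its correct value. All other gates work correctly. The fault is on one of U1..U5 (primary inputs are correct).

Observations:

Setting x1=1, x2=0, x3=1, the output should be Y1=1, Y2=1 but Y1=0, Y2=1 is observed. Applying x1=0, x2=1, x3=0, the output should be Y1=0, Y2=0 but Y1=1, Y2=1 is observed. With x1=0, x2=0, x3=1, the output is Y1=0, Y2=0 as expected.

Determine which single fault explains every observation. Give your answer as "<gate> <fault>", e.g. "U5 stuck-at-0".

U3 inverted output

Fault-free values for test 1 (x1=1, x2=0, x3=1): U1=1, U2=0, U3=1, U4=1, U5=1, giving Y1=1, Y2=1. Observed Y1=0, Y2=1.
Test 1: faults giving observed Y1=0, Y2=1 are {U1 stuck-at-0, U1 inverted output, U3 stuck-at-0, U3 inverted output, U4 stuck-at-0, U4 inverted output}.
Test 2 (x1=0, x2=1, x3=0): fault-free U1=1, U2=0, U3=0, U4=0, U5=0 → Y1=0, Y2=0; observed Y1=1, Y2=1. Eliminates U1 stuck-at-0, U1 inverted output, U3 stuck-at-0, U4 stuck-at-0.
Test 3 (x1=0, x2=0, x3=1): fault-free U1=0, U2=0, U3=1, U4=0, U5=0 → Y1=0, Y2=0; observed Y1=0, Y2=0. Eliminates U4 inverted output.
Only U3 inverted output is consistent with every test.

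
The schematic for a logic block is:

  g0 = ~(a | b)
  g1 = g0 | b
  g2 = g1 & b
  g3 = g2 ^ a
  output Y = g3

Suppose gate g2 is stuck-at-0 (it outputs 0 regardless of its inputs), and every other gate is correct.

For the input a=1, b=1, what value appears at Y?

1

Propagate with g2 forced: g0=0, g1=1, g2=0 [stuck-at-0], g3=1.
So Y = 1. (Without the fault it would be 0.)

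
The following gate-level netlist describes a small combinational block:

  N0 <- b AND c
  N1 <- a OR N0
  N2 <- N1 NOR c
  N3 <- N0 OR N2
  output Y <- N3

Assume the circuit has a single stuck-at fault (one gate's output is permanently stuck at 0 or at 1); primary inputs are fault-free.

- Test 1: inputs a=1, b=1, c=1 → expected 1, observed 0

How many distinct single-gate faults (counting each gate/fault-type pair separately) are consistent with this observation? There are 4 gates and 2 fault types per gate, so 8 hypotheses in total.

Fault-free: N0=1, N1=1, N2=0, N3=1 → 1. Observed 0.
  N0 stuck-at-0: output 0 ✓
  N0 stuck-at-1: output 1 ✗
  N1 stuck-at-0: output 1 ✗
  N1 stuck-at-1: output 1 ✗
  N2 stuck-at-0: output 1 ✗
  N2 stuck-at-1: output 1 ✗
  N3 stuck-at-0: output 0 ✓
  N3 stuck-at-1: output 1 ✗
Consistent faults: {N0 stuck-at-0, N3 stuck-at-0} — 2 in all.

2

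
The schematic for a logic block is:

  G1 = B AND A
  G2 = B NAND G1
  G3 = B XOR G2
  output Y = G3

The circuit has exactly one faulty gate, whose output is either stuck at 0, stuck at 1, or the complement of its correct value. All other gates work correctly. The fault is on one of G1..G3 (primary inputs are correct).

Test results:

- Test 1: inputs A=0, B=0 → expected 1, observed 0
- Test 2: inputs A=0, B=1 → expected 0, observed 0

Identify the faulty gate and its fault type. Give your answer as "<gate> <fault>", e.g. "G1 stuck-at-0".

G3 stuck-at-0

Fault-free values for test 1 (A=0, B=0): G1=0, G2=1, G3=1, giving Y=1. Observed 0.
Test 1: faults giving observed 0 are {G2 stuck-at-0, G2 inverted output, G3 stuck-at-0, G3 inverted output}.
Test 2 (A=0, B=1): fault-free G1=0, G2=1, G3=0 → 0; observed 0. Eliminates G2 stuck-at-0, G2 inverted output, G3 inverted output.
Only G3 stuck-at-0 is consistent with every test.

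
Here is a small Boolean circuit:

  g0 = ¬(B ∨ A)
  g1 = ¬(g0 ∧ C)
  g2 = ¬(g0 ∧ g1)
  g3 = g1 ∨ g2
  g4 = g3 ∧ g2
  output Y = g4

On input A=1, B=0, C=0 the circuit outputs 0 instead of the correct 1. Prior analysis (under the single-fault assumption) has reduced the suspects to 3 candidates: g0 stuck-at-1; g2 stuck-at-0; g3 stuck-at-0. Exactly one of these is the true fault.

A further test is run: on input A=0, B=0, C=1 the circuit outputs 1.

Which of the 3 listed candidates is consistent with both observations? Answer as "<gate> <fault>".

g0 stuck-at-1

Evaluate each candidate on input A=0, B=0, C=1:
  g0 stuck-at-1: g0=1 [stuck-at-1], g1=0, g2=1, g3=1, g4=1 → 1 — matches
  g2 stuck-at-0: g0=1, g1=0, g2=0 [stuck-at-0], g3=0, g4=0 → 0 — eliminated
  g3 stuck-at-0: g0=1, g1=0, g2=1, g3=0 [stuck-at-0], g4=0 → 0 — eliminated
Only g0 stuck-at-1 reproduces the observed 1.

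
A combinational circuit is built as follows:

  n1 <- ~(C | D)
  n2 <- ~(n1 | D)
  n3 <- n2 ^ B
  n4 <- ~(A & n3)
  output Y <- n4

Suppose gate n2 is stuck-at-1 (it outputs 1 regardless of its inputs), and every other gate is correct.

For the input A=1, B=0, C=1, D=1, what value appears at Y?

Propagate with n2 forced: n1=0, n2=1 [stuck-at-1], n3=1, n4=0.
So Y = 0. (Without the fault it would be 1.)

0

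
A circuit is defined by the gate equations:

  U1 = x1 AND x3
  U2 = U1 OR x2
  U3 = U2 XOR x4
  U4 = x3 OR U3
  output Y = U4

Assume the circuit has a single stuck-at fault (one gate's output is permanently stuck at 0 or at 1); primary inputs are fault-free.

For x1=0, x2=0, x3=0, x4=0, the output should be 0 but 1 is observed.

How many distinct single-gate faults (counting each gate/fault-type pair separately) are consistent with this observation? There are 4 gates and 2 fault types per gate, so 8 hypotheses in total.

Fault-free: U1=0, U2=0, U3=0, U4=0 → 0. Observed 1.
  U1 stuck-at-0: output 0 ✗
  U1 stuck-at-1: output 1 ✓
  U2 stuck-at-0: output 0 ✗
  U2 stuck-at-1: output 1 ✓
  U3 stuck-at-0: output 0 ✗
  U3 stuck-at-1: output 1 ✓
  U4 stuck-at-0: output 0 ✗
  U4 stuck-at-1: output 1 ✓
Consistent faults: {U1 stuck-at-1, U2 stuck-at-1, U3 stuck-at-1, U4 stuck-at-1} — 4 in all.

4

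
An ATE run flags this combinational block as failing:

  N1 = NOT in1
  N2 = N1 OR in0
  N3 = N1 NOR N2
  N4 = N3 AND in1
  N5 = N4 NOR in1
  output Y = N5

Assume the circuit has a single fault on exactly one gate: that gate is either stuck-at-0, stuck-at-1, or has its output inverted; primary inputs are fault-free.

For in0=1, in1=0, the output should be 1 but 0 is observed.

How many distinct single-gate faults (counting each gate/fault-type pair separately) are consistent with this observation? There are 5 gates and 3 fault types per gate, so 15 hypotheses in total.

Fault-free: N1=1, N2=1, N3=0, N4=0, N5=1 → 1. Observed 0.
  N1: none of the 3 fault types match ✗
  N2: none of the 3 fault types match ✗
  N3: none of the 3 fault types match ✗
  N4: stuck-at-1, inverted output ✓; others ✗
  N5: stuck-at-0, inverted output ✓; others ✗
Consistent faults: {N4 stuck-at-1, N4 inverted output, N5 stuck-at-0, N5 inverted output} — 4 in all.

4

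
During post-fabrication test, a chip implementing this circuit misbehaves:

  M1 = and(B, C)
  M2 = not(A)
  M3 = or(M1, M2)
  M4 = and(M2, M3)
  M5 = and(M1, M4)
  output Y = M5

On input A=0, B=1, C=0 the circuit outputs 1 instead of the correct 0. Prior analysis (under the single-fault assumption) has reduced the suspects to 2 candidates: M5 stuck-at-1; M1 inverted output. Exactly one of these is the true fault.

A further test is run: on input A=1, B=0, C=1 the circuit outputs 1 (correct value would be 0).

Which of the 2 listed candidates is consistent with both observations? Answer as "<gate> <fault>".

M5 stuck-at-1

Evaluate each candidate on input A=1, B=0, C=1:
  M5 stuck-at-1: M1=0, M2=0, M3=0, M4=0, M5=1 [stuck-at-1] → 1 — matches
  M1 inverted output: M1=1 [inverted output], M2=0, M3=1, M4=0, M5=0 → 0 — eliminated
Only M5 stuck-at-1 reproduces the observed 1.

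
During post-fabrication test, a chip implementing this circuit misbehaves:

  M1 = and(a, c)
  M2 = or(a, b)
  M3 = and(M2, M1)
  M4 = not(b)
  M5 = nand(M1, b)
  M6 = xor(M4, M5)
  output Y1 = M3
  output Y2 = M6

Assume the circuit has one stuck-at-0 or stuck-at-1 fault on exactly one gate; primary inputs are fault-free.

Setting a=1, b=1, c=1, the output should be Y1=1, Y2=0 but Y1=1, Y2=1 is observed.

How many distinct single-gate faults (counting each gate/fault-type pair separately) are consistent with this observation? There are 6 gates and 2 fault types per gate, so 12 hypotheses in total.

3

Fault-free: M1=1, M2=1, M3=1, M4=0, M5=0, M6=0 → Y1=1, Y2=0. Observed Y1=1, Y2=1.
  M1 stuck-at-0: output Y1=0, Y2=1 ✗
  M1 stuck-at-1: output Y1=1, Y2=0 ✗
  M2 stuck-at-0: output Y1=0, Y2=0 ✗
  M2 stuck-at-1: output Y1=1, Y2=0 ✗
  M3 stuck-at-0: output Y1=0, Y2=0 ✗
  M3 stuck-at-1: output Y1=1, Y2=0 ✗
  M4 stuck-at-0: output Y1=1, Y2=0 ✗
  M4 stuck-at-1: output Y1=1, Y2=1 ✓
  M5 stuck-at-0: output Y1=1, Y2=0 ✗
  M5 stuck-at-1: output Y1=1, Y2=1 ✓
  M6 stuck-at-0: output Y1=1, Y2=0 ✗
  M6 stuck-at-1: output Y1=1, Y2=1 ✓
Consistent faults: {M4 stuck-at-1, M5 stuck-at-1, M6 stuck-at-1} — 3 in all.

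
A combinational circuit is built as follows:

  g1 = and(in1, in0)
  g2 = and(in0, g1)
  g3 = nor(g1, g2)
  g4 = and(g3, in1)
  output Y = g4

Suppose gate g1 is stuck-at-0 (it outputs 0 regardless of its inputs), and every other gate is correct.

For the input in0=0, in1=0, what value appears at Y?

0

Propagate with g1 forced: g1=0 [stuck-at-0], g2=0, g3=1, g4=0.
So Y = 0. (Same as the fault-free value — the fault is masked on this input.)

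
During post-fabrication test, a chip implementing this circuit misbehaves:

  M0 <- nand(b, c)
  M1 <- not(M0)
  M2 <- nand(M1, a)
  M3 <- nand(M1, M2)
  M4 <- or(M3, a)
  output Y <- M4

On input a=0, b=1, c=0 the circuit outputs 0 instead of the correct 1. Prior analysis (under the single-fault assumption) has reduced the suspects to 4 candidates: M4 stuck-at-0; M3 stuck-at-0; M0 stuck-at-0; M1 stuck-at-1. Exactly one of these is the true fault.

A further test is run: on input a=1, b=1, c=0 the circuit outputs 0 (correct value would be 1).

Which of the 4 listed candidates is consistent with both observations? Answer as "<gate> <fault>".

Evaluate each candidate on input a=1, b=1, c=0:
  M4 stuck-at-0: M0=1, M1=0, M2=1, M3=1, M4=0 [stuck-at-0] → 0 — matches
  M3 stuck-at-0: M0=1, M1=0, M2=1, M3=0 [stuck-at-0], M4=1 → 1 — eliminated
  M0 stuck-at-0: M0=0 [stuck-at-0], M1=1, M2=0, M3=1, M4=1 → 1 — eliminated
  M1 stuck-at-1: M0=1, M1=1 [stuck-at-1], M2=0, M3=1, M4=1 → 1 — eliminated
Only M4 stuck-at-0 reproduces the observed 0.

M4 stuck-at-0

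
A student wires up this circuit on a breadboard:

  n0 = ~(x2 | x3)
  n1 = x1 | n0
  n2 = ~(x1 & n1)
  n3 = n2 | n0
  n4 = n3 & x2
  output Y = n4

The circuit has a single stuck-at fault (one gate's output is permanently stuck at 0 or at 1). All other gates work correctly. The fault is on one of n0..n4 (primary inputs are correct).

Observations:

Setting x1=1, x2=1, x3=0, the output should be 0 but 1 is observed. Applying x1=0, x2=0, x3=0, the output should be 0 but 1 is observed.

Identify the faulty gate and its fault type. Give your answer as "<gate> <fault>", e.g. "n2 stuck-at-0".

Fault-free values for test 1 (x1=1, x2=1, x3=0): n0=0, n1=1, n2=0, n3=0, n4=0, giving Y=0. Observed 1.
Test 1: faults giving observed 1 are {n0 stuck-at-1, n1 stuck-at-0, n2 stuck-at-1, n3 stuck-at-1, n4 stuck-at-1}.
Test 2 (x1=0, x2=0, x3=0): fault-free n0=1, n1=1, n2=1, n3=1, n4=0 → 0; observed 1. Eliminates n0 stuck-at-1, n1 stuck-at-0, n2 stuck-at-1, n3 stuck-at-1.
Only n4 stuck-at-1 is consistent with every test.

n4 stuck-at-1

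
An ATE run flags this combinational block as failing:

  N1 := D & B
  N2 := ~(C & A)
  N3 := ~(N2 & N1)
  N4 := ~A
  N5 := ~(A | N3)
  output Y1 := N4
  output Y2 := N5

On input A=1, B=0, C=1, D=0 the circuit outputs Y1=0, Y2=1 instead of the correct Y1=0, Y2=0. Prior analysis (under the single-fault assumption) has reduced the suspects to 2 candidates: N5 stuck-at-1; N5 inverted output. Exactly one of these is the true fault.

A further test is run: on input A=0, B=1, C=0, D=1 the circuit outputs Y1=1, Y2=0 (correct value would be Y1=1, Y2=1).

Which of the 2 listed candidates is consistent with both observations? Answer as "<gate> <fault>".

N5 inverted output

Evaluate each candidate on input A=0, B=1, C=0, D=1:
  N5 stuck-at-1: N1=1, N2=1, N3=0, N4=1, N5=1 [stuck-at-1] → Y1=1, Y2=1 — eliminated
  N5 inverted output: N1=1, N2=1, N3=0, N4=1, N5=0 [inverted output] → Y1=1, Y2=0 — matches
Only N5 inverted output reproduces the observed Y1=1, Y2=0.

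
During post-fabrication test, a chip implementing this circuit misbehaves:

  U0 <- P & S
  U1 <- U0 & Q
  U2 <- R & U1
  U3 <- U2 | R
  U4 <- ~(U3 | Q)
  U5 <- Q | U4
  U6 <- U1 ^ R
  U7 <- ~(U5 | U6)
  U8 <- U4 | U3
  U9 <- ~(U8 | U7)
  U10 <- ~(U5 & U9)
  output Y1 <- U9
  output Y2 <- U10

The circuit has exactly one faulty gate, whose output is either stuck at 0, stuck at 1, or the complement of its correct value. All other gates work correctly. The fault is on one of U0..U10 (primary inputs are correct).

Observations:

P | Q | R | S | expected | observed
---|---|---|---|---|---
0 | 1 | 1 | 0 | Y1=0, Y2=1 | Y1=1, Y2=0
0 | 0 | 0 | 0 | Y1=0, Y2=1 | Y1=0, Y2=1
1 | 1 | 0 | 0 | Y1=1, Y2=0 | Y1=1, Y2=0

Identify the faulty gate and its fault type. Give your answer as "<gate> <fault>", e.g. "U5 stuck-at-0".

Fault-free values for test 1 (P=0, Q=1, R=1, S=0): U0=0, U1=0, U2=0, U3=1, U4=0, U5=1, U6=1, U7=0, U8=1, U9=0, U10=1, giving Y1=0, Y2=1. Observed Y1=1, Y2=0.
Test 1: faults giving observed Y1=1, Y2=0 are {U3 stuck-at-0, U3 inverted output, U8 stuck-at-0, U8 inverted output, U9 stuck-at-1, U9 inverted output}.
Test 2 (P=0, Q=0, R=0, S=0): fault-free U0=0, U1=0, U2=0, U3=0, U4=1, U5=1, U6=0, U7=0, U8=1, U9=0, U10=1 → Y1=0, Y2=1; observed Y1=0, Y2=1. Eliminates U8 stuck-at-0, U8 inverted output, U9 stuck-at-1, U9 inverted output.
Test 3 (P=1, Q=1, R=0, S=0): fault-free U0=0, U1=0, U2=0, U3=0, U4=0, U5=1, U6=0, U7=0, U8=0, U9=1, U10=0 → Y1=1, Y2=0; observed Y1=1, Y2=0. Eliminates U3 inverted output.
Only U3 stuck-at-0 is consistent with every test.

U3 stuck-at-0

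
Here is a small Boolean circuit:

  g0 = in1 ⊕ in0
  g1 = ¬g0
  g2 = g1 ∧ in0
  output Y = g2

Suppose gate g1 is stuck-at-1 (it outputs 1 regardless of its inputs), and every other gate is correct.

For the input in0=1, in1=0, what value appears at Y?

1

Propagate with g1 forced: g0=1, g1=1 [stuck-at-1], g2=1.
So Y = 1. (Without the fault it would be 0.)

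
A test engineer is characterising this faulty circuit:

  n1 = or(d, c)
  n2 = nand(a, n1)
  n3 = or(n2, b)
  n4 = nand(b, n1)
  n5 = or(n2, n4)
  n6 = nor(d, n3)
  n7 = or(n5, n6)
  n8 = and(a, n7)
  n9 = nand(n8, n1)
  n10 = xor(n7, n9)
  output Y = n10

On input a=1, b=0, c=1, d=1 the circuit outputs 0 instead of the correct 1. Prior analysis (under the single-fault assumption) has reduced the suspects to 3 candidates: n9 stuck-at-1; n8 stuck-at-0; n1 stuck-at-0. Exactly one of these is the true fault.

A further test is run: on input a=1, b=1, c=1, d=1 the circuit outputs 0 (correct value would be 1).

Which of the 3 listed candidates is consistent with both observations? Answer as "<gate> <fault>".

n1 stuck-at-0

Evaluate each candidate on input a=1, b=1, c=1, d=1:
  n9 stuck-at-1: n1=1, n2=0, n3=1, n4=0, n5=0, n6=0, n7=0, n8=0, n9=1 [stuck-at-1], n10=1 → 1 — eliminated
  n8 stuck-at-0: n1=1, n2=0, n3=1, n4=0, n5=0, n6=0, n7=0, n8=0 [stuck-at-0], n9=1, n10=1 → 1 — eliminated
  n1 stuck-at-0: n1=0 [stuck-at-0], n2=1, n3=1, n4=1, n5=1, n6=0, n7=1, n8=1, n9=1, n10=0 → 0 — matches
Only n1 stuck-at-0 reproduces the observed 0.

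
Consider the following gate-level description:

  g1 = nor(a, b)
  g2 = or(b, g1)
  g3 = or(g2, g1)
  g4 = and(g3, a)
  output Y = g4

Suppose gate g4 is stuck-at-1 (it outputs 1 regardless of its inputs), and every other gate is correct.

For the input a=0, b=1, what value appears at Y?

Propagate with g4 forced: g1=0, g2=1, g3=1, g4=1 [stuck-at-1].
So Y = 1. (Without the fault it would be 0.)

1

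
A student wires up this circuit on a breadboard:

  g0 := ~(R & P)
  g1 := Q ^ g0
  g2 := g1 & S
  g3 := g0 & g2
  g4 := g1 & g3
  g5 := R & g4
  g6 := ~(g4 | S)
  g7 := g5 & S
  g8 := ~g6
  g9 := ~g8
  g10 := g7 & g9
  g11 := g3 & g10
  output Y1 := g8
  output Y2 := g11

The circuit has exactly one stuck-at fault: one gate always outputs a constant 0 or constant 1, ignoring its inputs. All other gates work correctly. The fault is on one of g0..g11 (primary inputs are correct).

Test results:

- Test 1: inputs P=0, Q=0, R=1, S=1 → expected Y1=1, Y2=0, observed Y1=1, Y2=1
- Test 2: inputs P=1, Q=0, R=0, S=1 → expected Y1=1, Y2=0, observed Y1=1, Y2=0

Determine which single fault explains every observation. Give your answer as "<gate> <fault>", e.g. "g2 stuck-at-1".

Fault-free values for test 1 (P=0, Q=0, R=1, S=1): g0=1, g1=1, g2=1, g3=1, g4=1, g5=1, g6=0, g7=1, g8=1, g9=0, g10=0, g11=0, giving Y1=1, Y2=0. Observed Y1=1, Y2=1.
Test 1: faults giving observed Y1=1, Y2=1 are {g9 stuck-at-1, g10 stuck-at-1, g11 stuck-at-1}.
Test 2 (P=1, Q=0, R=0, S=1): fault-free g0=1, g1=1, g2=1, g3=1, g4=1, g5=0, g6=0, g7=0, g8=1, g9=0, g10=0, g11=0 → Y1=1, Y2=0; observed Y1=1, Y2=0. Eliminates g10 stuck-at-1, g11 stuck-at-1.
Only g9 stuck-at-1 is consistent with every test.

g9 stuck-at-1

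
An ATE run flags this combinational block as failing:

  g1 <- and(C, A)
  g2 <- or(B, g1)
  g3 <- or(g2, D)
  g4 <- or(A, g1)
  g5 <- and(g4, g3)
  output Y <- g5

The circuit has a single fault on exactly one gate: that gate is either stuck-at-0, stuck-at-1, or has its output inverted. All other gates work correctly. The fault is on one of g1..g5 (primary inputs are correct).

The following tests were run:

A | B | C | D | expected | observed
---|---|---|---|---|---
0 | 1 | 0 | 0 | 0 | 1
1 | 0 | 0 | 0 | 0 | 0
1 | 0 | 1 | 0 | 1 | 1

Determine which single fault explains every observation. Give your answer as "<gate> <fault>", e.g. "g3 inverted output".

g4 stuck-at-1

Fault-free values for test 1 (A=0, B=1, C=0, D=0): g1=0, g2=1, g3=1, g4=0, g5=0, giving Y=0. Observed 1.
Test 1: faults giving observed 1 are {g1 stuck-at-1, g1 inverted output, g4 stuck-at-1, g4 inverted output, g5 stuck-at-1, g5 inverted output}.
Test 2 (A=1, B=0, C=0, D=0): fault-free g1=0, g2=0, g3=0, g4=1, g5=0 → 0; observed 0. Eliminates g1 stuck-at-1, g1 inverted output, g5 stuck-at-1, g5 inverted output.
Test 3 (A=1, B=0, C=1, D=0): fault-free g1=1, g2=1, g3=1, g4=1, g5=1 → 1; observed 1. Eliminates g4 inverted output.
Only g4 stuck-at-1 is consistent with every test.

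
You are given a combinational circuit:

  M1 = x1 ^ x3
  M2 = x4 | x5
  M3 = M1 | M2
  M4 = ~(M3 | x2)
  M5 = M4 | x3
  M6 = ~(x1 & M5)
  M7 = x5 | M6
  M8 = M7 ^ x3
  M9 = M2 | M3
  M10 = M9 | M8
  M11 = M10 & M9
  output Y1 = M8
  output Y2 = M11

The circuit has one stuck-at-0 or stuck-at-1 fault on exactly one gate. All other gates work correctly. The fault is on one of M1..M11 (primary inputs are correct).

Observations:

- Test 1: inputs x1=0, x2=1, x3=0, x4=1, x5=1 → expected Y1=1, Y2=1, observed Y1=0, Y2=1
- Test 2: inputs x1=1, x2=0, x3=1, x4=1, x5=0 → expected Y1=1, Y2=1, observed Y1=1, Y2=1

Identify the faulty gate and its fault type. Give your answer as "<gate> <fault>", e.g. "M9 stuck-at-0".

Fault-free values for test 1 (x1=0, x2=1, x3=0, x4=1, x5=1): M1=0, M2=1, M3=1, M4=0, M5=0, M6=1, M7=1, M8=1, M9=1, M10=1, M11=1, giving Y1=1, Y2=1. Observed Y1=0, Y2=1.
Test 1: faults giving observed Y1=0, Y2=1 are {M7 stuck-at-0, M8 stuck-at-0}.
Test 2 (x1=1, x2=0, x3=1, x4=1, x5=0): fault-free M1=0, M2=1, M3=1, M4=0, M5=1, M6=0, M7=0, M8=1, M9=1, M10=1, M11=1 → Y1=1, Y2=1; observed Y1=1, Y2=1. Eliminates M8 stuck-at-0.
Only M7 stuck-at-0 is consistent with every test.

M7 stuck-at-0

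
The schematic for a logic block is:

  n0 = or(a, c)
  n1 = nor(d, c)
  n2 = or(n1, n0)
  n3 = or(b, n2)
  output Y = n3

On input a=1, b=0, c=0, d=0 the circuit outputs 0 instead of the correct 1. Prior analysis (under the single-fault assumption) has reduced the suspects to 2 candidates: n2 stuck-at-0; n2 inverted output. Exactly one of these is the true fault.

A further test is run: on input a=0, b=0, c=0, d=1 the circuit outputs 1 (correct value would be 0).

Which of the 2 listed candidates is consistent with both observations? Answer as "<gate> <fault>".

n2 inverted output

Evaluate each candidate on input a=0, b=0, c=0, d=1:
  n2 stuck-at-0: n0=0, n1=0, n2=0 [stuck-at-0], n3=0 → 0 — eliminated
  n2 inverted output: n0=0, n1=0, n2=1 [inverted output], n3=1 → 1 — matches
Only n2 inverted output reproduces the observed 1.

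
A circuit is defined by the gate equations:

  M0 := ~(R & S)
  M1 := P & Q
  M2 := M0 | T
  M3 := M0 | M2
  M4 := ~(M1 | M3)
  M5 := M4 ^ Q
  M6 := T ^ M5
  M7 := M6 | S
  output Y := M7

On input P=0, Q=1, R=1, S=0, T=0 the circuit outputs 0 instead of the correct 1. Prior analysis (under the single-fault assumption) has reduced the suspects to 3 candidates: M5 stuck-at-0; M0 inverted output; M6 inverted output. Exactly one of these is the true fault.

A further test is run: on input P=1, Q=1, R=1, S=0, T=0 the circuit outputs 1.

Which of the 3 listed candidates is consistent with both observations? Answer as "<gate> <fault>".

M0 inverted output

Evaluate each candidate on input P=1, Q=1, R=1, S=0, T=0:
  M5 stuck-at-0: M0=1, M1=1, M2=1, M3=1, M4=0, M5=0 [stuck-at-0], M6=0, M7=0 → 0 — eliminated
  M0 inverted output: M0=0 [inverted output], M1=1, M2=0, M3=0, M4=0, M5=1, M6=1, M7=1 → 1 — matches
  M6 inverted output: M0=1, M1=1, M2=1, M3=1, M4=0, M5=1, M6=0 [inverted output], M7=0 → 0 — eliminated
Only M0 inverted output reproduces the observed 1.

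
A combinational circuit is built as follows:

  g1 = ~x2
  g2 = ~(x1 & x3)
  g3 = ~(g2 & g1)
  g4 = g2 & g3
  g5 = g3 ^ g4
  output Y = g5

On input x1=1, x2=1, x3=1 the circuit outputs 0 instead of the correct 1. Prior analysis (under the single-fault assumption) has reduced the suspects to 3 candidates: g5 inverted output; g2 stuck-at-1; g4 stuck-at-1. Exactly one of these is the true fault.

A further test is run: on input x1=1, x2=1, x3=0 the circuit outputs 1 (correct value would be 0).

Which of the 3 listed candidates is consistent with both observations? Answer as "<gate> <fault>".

g5 inverted output

Evaluate each candidate on input x1=1, x2=1, x3=0:
  g5 inverted output: g1=0, g2=1, g3=1, g4=1, g5=1 [inverted output] → 1 — matches
  g2 stuck-at-1: g1=0, g2=1 [stuck-at-1], g3=1, g4=1, g5=0 → 0 — eliminated
  g4 stuck-at-1: g1=0, g2=1, g3=1, g4=1 [stuck-at-1], g5=0 → 0 — eliminated
Only g5 inverted output reproduces the observed 1.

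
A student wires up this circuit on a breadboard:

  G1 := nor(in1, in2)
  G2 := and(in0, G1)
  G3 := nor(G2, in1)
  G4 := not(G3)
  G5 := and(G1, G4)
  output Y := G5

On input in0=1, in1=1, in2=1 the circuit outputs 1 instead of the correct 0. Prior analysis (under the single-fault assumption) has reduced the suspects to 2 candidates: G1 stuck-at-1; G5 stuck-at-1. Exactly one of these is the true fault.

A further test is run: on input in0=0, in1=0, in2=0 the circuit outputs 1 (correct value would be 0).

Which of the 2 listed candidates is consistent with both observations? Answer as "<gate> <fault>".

Evaluate each candidate on input in0=0, in1=0, in2=0:
  G1 stuck-at-1: G1=1 [stuck-at-1], G2=0, G3=1, G4=0, G5=0 → 0 — eliminated
  G5 stuck-at-1: G1=1, G2=0, G3=1, G4=0, G5=1 [stuck-at-1] → 1 — matches
Only G5 stuck-at-1 reproduces the observed 1.

G5 stuck-at-1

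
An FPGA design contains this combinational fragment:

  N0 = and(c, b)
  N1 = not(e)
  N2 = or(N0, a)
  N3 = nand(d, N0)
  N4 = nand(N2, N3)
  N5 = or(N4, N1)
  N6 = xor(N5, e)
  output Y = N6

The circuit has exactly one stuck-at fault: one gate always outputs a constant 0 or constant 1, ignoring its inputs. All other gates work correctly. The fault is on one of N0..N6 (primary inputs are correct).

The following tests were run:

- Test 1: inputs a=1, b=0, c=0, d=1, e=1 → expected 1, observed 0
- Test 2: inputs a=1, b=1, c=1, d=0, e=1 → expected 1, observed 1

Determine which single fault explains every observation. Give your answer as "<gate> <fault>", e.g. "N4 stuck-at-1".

Fault-free values for test 1 (a=1, b=0, c=0, d=1, e=1): N0=0, N1=0, N2=1, N3=1, N4=0, N5=0, N6=1, giving Y=1. Observed 0.
Test 1: faults giving observed 0 are {N0 stuck-at-1, N1 stuck-at-1, N2 stuck-at-0, N3 stuck-at-0, N4 stuck-at-1, N5 stuck-at-1, N6 stuck-at-0}.
Test 2 (a=1, b=1, c=1, d=0, e=1): fault-free N0=1, N1=0, N2=1, N3=1, N4=0, N5=0, N6=1 → 1; observed 1. Eliminates N1 stuck-at-1, N2 stuck-at-0, N3 stuck-at-0, N4 stuck-at-1, N5 stuck-at-1, N6 stuck-at-0.
Only N0 stuck-at-1 is consistent with every test.

N0 stuck-at-1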